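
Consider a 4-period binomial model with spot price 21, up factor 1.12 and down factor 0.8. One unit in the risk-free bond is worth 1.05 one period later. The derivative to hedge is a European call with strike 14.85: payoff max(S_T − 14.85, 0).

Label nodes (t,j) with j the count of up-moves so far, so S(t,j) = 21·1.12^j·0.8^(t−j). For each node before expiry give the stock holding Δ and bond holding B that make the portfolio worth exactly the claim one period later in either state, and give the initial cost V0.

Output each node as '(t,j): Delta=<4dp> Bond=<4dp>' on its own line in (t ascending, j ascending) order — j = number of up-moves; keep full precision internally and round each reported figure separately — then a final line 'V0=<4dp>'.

Under the risk-neutral measure, an up-move has probability p* = (R−d)/(u−d) = 0.7812 and values discount at R = 1.05.
Terminal payoffs: V(4,0)=0.0000, V(4,1)=0.0000, V(4,2)=2.0091, V(4,3)=8.7528, V(4,4)=18.1939
Node (3,0) S=10.7520: V=(p*·0.0000+(1−p*)·0.0000)/1.05=0.0000; Δ=(0.0000−0.0000)/(12.0422−8.6016)=0.0000; B=V−Δ·S=0.0000
Node (3,1) S=15.0528: V=(p*·2.0091+(1−p*)·0.0000)/1.05=1.4949; Δ=(2.0091−0.0000)/(16.8591−12.0422)=0.4171; B=V−Δ·S=-4.7837
Node (3,2) S=21.0739: V=(p*·8.7528+(1−p*)·2.0091)/1.05=6.9311; Δ=(8.7528−2.0091)/(23.6028−16.8591)=1.0000; B=V−Δ·S=-14.1429
Node (3,3) S=29.5035: V=(p*·18.1939+(1−p*)·8.7528)/1.05=15.3606; Δ=(18.1939−8.7528)/(33.0439−23.6028)=1.0000; B=V−Δ·S=-14.1429
Node (2,0) S=13.4400: V=(p*·1.4949+(1−p*)·0.0000)/1.05=1.1123; Δ=(1.4949−0.0000)/(15.0528−10.7520)=0.3476; B=V−Δ·S=-3.5593
Node (2,1) S=18.8160: V=(p*·6.9311+(1−p*)·1.4949)/1.05=5.4685; Δ=(6.9311−1.4949)/(21.0739−15.0528)=0.9029; B=V−Δ·S=-11.5196
Node (2,2) S=26.3424: V=(p*·15.3606+(1−p*)·6.9311)/1.05=12.8730; Δ=(15.3606−6.9311)/(29.5035−21.0739)=1.0000; B=V−Δ·S=-13.4694
Node (1,0) S=16.8000: V=(p*·5.4685+(1−p*)·1.1123)/1.05=4.3005; Δ=(5.4685−1.1123)/(18.8160−13.4400)=0.8103; B=V−Δ·S=-9.3126
Node (1,1) S=23.5200: V=(p*·12.8730+(1−p*)·5.4685)/1.05=10.7174; Δ=(12.8730−5.4685)/(26.3424−18.8160)=0.9838; B=V−Δ·S=-12.4218
Node (0,0) S=21.0000: V=(p*·10.7174+(1−p*)·4.3005)/1.05=8.8702; Δ=(10.7174−4.3005)/(23.5200−16.8000)=0.9549; B=V−Δ·S=-11.1825
Each (Δ,B) replicates both successor values, so the strategy is self-financing and V0 is arbitrage-free.

(0,0): Delta=0.9549 Bond=-11.1825
(1,0): Delta=0.8103 Bond=-9.3126
(1,1): Delta=0.9838 Bond=-12.4218
(2,0): Delta=0.3476 Bond=-3.5593
(2,1): Delta=0.9029 Bond=-11.5196
(2,2): Delta=1.0000 Bond=-13.4694
(3,0): Delta=0.0000 Bond=0.0000
(3,1): Delta=0.4171 Bond=-4.7837
(3,2): Delta=1.0000 Bond=-14.1429
(3,3): Delta=1.0000 Bond=-14.1429
V0=8.8702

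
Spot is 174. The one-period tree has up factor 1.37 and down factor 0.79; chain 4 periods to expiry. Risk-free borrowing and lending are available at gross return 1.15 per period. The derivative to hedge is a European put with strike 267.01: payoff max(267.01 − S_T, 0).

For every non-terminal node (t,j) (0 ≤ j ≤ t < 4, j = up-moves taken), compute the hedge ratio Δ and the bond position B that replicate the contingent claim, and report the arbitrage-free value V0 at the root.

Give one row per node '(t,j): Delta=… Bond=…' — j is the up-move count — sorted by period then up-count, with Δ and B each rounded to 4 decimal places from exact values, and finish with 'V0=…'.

(0,0): Delta=-0.3488 Bond=86.6442
(1,0): Delta=-0.6841 Bond=145.7363
(1,1): Delta=-0.2306 Bond=71.4713
(2,0): Delta=-1.0000 Bond=201.8979
(2,1): Delta=-0.5728 Bond=146.6350
(2,2): Delta=-0.1100 Bond=42.8102
(3,0): Delta=-1.0000 Bond=232.1826
(3,1): Delta=-1.0000 Bond=232.1826
(3,2): Delta=-0.4223 Bond=129.7927
(3,3): Delta=0.0000 Bond=0.0000
V0=25.9539

The replicating-portfolio and risk-neutral prices coincide; use p* = (1.15−0.79)/(1.37−0.79) = 0.6207 for the latter.
Terminal payoffs: V(4,0)=199.2369, V(4,1)=149.4794, V(4,2)=63.1910, V(4,3)=0.0000, V(4,4)=0.0000
  t=3,j=0: stock 85.7888 → up 117.5306 (V=149.4794), down 67.7731 (V=199.2369). Price 146.3938; hedge Δ=-1.0000, bond B=232.1826.
  t=3,j=1: stock 148.7730 → up 203.8190 (V=63.1910), down 117.5306 (V=149.4794). Price 83.4097; hedge Δ=-1.0000, bond B=232.1826.
  t=3,j=2: stock 257.9987 → up 353.4582 (V=0.0000), down 203.8190 (V=63.1910). Price 20.8426; hedge Δ=-0.4223, bond B=129.7927.
  t=3,j=3: stock 447.4154 → up 612.9591 (V=0.0000), down 353.4582 (V=0.0000). Price 0.0000; hedge Δ=0.0000, bond B=0.0000.
  t=2,j=0: stock 108.5934 → up 148.7730 (V=83.4097), down 85.7888 (V=146.3938). Price 93.3045; hedge Δ=-1.0000, bond B=201.8979.
  t=2,j=1: stock 188.3202 → up 257.9987 (V=20.8426), down 148.7730 (V=83.4097). Price 38.7608; hedge Δ=-0.5728, bond B=146.6350.
  t=2,j=2: stock 326.5806 → up 447.4154 (V=0.0000), down 257.9987 (V=20.8426). Price 6.8746; hedge Δ=-0.1100, bond B=42.8102.
  t=1,j=0: stock 137.4600 → up 188.3202 (V=38.7608), down 108.5934 (V=93.3045). Price 51.6955; hedge Δ=-0.6841, bond B=145.7363.
  t=1,j=1: stock 238.3800 → up 326.5806 (V=6.8746), down 188.3202 (V=38.7608). Price 16.4951; hedge Δ=-0.2306, bond B=71.4713.
  t=0,j=0: stock 174.0000 → up 238.3800 (V=16.4951), down 137.4600 (V=51.6955). Price 25.9539; hedge Δ=-0.3488, bond B=86.6442.
The time-0 hedge costs 25.9539, which is the no-arbitrage price.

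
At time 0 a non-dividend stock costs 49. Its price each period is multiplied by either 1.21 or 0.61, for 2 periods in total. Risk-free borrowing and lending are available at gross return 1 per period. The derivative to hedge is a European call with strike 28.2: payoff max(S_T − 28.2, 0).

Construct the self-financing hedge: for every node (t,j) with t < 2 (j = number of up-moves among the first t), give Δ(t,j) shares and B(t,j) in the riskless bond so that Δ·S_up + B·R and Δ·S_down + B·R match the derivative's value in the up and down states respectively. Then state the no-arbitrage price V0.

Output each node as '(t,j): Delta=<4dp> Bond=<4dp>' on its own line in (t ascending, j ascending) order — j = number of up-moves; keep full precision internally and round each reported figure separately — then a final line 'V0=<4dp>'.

The replicating-portfolio and risk-neutral prices coincide; use p* = (1−0.61)/(1.21−0.61) = 0.6500 for the latter.
At expiry t=2: V(2,0)=0.0000, V(2,1)=7.9669, V(2,2)=43.5409
  t=1,j=0: stock 29.8900 → up 36.1669 (V=7.9669), down 18.2329 (V=0.0000). Price 5.1785; hedge Δ=0.4442, bond B=-8.0997.
  t=1,j=1: stock 59.2900 → up 71.7409 (V=43.5409), down 36.1669 (V=7.9669). Price 31.0900; hedge Δ=1.0000, bond B=-28.2000.
  t=0,j=0: stock 49.0000 → up 59.2900 (V=31.0900), down 29.8900 (V=5.1785). Price 22.0210; hedge Δ=0.8813, bond B=-21.1649.
Root portfolio cost Δ·49+B reproduces V0=22.0210.

(0,0): Delta=0.8813 Bond=-21.1649
(1,0): Delta=0.4442 Bond=-8.0997
(1,1): Delta=1.0000 Bond=-28.2000
V0=22.0210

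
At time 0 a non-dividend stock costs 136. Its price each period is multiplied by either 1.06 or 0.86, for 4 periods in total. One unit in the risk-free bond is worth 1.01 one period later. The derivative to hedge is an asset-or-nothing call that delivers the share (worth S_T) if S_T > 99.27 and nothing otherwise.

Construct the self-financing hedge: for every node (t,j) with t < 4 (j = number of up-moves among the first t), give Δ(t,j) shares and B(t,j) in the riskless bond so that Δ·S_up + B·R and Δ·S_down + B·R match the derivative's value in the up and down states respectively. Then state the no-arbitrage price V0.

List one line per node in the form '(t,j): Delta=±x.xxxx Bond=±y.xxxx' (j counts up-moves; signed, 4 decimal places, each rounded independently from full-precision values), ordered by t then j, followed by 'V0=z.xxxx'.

Since d<R<u, set p* = (R−d)/(u−d) = 0.7500; price each node as the discounted p*-expectation of its children.
At expiry t=4: V(4,0)=0.0000, V(4,1)=0.0000, V(4,2)=113.0180, V(4,3)=139.3012, V(4,4)=171.6969
Node (3,0) S=86.5036: V=(p*·0.0000+(1−p*)·0.0000)/1.01=0.0000; Δ=(0.0000−0.0000)/(91.6938−74.3931)=0.0000; B=V−Δ·S=0.0000
Node (3,1) S=106.6207: V=(p*·113.0180+(1−p*)·0.0000)/1.01=83.9242; Δ=(113.0180−0.0000)/(113.0180−91.6938)=5.3000; B=V−Δ·S=-481.1657
Node (3,2) S=131.4163: V=(p*·139.3012+(1−p*)·113.0180)/1.01=131.4163; Δ=(139.3012−113.0180)/(139.3012−113.0180)=1.0000; B=V−Δ·S=0.0000
Node (3,3) S=161.9782: V=(p*·171.6969+(1−p*)·139.3012)/1.01=161.9782; Δ=(171.6969−139.3012)/(171.6969−139.3012)=1.0000; B=V−Δ·S=0.0000
Node (2,0) S=100.5856: V=(p*·83.9242+(1−p*)·0.0000)/1.01=62.3200; Δ=(83.9242−0.0000)/(106.6207−86.5036)=4.1718; B=V−Δ·S=-357.3012
Node (2,1) S=123.9776: V=(p*·131.4163+(1−p*)·83.9242)/1.01=118.3597; Δ=(131.4163−83.9242)/(131.4163−106.6207)=1.9153; B=V−Δ·S=-119.1004
Node (2,2) S=152.8096: V=(p*·161.9782+(1−p*)·131.4163)/1.01=152.8096; Δ=(161.9782−131.4163)/(161.9782−131.4163)=1.0000; B=V−Δ·S=0.0000
Node (1,0) S=116.9600: V=(p*·118.3597+(1−p*)·62.3200)/1.01=103.3166; Δ=(118.3597−62.3200)/(123.9776−100.5856)=2.3957; B=V−Δ·S=-176.8818
Node (1,1) S=144.1600: V=(p*·152.8096+(1−p*)·118.3597)/1.01=142.7694; Δ=(152.8096−118.3597)/(152.8096−123.9776)=1.1949; B=V−Δ·S=-29.4803
Node (0,0) S=136.0000: V=(p*·142.7694+(1−p*)·103.3166)/1.01=131.5903; Δ=(142.7694−103.3166)/(144.1600−116.9600)=1.4505; B=V−Δ·S=-65.6739
Check: Δ(0,0)·S0 + B(0,0) = 131.5903 = V0.

(0,0): Delta=1.4505 Bond=-65.6739
(1,0): Delta=2.3957 Bond=-176.8818
(1,1): Delta=1.1949 Bond=-29.4803
(2,0): Delta=4.1718 Bond=-357.3012
(2,1): Delta=1.9153 Bond=-119.1004
(2,2): Delta=1.0000 Bond=0.0000
(3,0): Delta=0.0000 Bond=0.0000
(3,1): Delta=5.3000 Bond=-481.1657
(3,2): Delta=1.0000 Bond=0.0000
(3,3): Delta=1.0000 Bond=0.0000
V0=131.5903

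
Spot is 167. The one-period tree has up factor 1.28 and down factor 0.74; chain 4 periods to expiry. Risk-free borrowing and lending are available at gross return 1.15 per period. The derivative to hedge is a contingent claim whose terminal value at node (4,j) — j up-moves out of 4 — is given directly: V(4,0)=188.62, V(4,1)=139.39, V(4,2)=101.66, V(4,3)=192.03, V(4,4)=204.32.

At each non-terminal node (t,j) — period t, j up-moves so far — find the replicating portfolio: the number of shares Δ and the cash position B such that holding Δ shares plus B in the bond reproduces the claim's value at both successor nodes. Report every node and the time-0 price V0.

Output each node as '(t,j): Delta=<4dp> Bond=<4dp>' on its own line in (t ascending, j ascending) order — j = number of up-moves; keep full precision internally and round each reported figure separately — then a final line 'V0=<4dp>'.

(0,0): Delta=0.2722 Bond=55.0276
(1,0): Delta=0.4017 Bond=47.2842
(1,1): Delta=0.2485 Bond=68.3542
(2,0): Delta=-0.7131 Bond=156.3249
(2,1): Delta=0.6060 Bond=22.0518
(2,2): Delta=0.1830 Bond=96.5395
(3,0): Delta=-1.3472 Bond=222.6812
(3,1): Delta=-0.5969 Bond=166.1688
(3,2): Delta=0.8265 Bond=-19.2873
(3,3): Delta=0.0650 Bond=152.3375
V0=100.4894

Risk-neutral probability p* = (R−d)/(u−d) = (1.15−0.74)/(1.28−0.74) = 0.7593.
Terminal values V(4,·): V(4,0)=188.6200, V(4,1)=139.3900, V(4,2)=101.6600, V(4,3)=192.0300, V(4,4)=204.3200
(3,0): S=67.6724. Δ = (V_up−V_dn)/(S_up−S_dn) = (139.3900−188.6200)/(86.6207−50.0776) = -1.3472. V = [p*·139.3900 + (1−p*)·188.6200]/1.15 = 131.5145. B = V − Δ·S = 222.6812.
(3,1): S=117.0550. Δ = (V_up−V_dn)/(S_up−S_dn) = (101.6600−139.3900)/(149.8304−86.6207) = -0.5969. V = [p*·101.6600 + (1−p*)·139.3900]/1.15 = 96.2984. B = V − Δ·S = 166.1688.
(3,2): S=202.4735. Δ = (V_up−V_dn)/(S_up−S_dn) = (192.0300−101.6600)/(259.1660−149.8304) = 0.8265. V = [p*·192.0300 + (1−p*)·101.6600]/1.15 = 148.0646. B = V − Δ·S = -19.2873.
(3,3): S=350.2244. Δ = (V_up−V_dn)/(S_up−S_dn) = (204.3200−192.0300)/(448.2872−259.1660) = 0.0650. V = [p*·204.3200 + (1−p*)·192.0300]/1.15 = 175.0968. B = V − Δ·S = 152.3375.
(2,0): S=91.4492. Δ = (V_up−V_dn)/(S_up−S_dn) = (96.2984−131.5145)/(117.0550−67.6724) = -0.7131. V = [p*·96.2984 + (1−p*)·131.5145]/1.15 = 91.1099. B = V − Δ·S = 156.3249.
(2,1): S=158.1824. Δ = (V_up−V_dn)/(S_up−S_dn) = (148.0646−96.2984)/(202.4735−117.0550) = 0.6060. V = [p*·148.0646 + (1−p*)·96.2984]/1.15 = 117.9151. B = V − Δ·S = 22.0518.
(2,2): S=273.6128. Δ = (V_up−V_dn)/(S_up−S_dn) = (175.0968−148.0646)/(350.2244−202.4735) = 0.1830. V = [p*·175.0968 + (1−p*)·148.0646]/1.15 = 146.5992. B = V − Δ·S = 96.5395.
(1,0): S=123.5800. Δ = (V_up−V_dn)/(S_up−S_dn) = (117.9151−91.1099)/(158.1824−91.4492) = 0.4017. V = [p*·117.9151 + (1−p*)·91.1099]/1.15 = 96.9235. B = V − Δ·S = 47.2842.
(1,1): S=213.7600. Δ = (V_up−V_dn)/(S_up−S_dn) = (146.5992−117.9151)/(273.6128−158.1824) = 0.2485. V = [p*·146.5992 + (1−p*)·117.9151]/1.15 = 121.4728. B = V − Δ·S = 68.3542.
(0,0): S=167.0000. Δ = (V_up−V_dn)/(S_up−S_dn) = (121.4728−96.9235)/(213.7600−123.5800) = 0.2722. V = [p*·121.4728 + (1−p*)·96.9235]/1.15 = 100.4894. B = V − Δ·S = 55.0276.
The time-0 hedge costs 100.4894, which is the no-arbitrage price.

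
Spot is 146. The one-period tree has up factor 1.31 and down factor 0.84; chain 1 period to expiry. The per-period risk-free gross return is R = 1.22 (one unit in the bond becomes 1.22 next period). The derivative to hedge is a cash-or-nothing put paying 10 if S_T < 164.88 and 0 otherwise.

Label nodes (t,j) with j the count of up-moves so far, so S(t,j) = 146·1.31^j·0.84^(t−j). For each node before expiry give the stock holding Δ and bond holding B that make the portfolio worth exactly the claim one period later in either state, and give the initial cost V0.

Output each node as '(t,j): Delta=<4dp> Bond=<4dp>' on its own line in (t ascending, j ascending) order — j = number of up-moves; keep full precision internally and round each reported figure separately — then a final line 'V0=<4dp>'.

(0,0): Delta=-0.1457 Bond=22.8462
V0=1.5696

No-arbitrage ⇒ martingale measure with p* = (R−d)/(u−d) = 0.8085.
Terminal payoffs: V(1,0)=10.0000, V(1,1)=0.0000
Node (0,0) S=146.0000: V=(p*·0.0000+(1−p*)·10.0000)/1.22=1.5696; Δ=(0.0000−10.0000)/(191.2600−122.6400)=-0.1457; B=V−Δ·S=22.8462
Root portfolio cost Δ·146+B reproduces V0=1.5696.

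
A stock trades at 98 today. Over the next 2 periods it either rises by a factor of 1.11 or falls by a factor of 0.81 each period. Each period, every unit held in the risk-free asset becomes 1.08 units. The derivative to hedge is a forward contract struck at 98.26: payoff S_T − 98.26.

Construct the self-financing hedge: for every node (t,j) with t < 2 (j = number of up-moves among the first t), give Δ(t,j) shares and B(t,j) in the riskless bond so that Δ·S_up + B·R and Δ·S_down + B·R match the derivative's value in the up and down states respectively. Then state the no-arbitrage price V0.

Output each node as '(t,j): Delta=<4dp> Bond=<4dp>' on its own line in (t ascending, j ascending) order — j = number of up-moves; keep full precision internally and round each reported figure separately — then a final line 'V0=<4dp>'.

The replicating-portfolio and risk-neutral prices coincide; use p* = (1.08−0.81)/(1.11−0.81) = 0.9000 for the latter.
Payoff layer (t=2): V(2,0)=-33.9622, V(2,1)=-10.1482, V(2,2)=22.4858
Node (1,0) S=79.3800: V=(p*·-10.1482+(1−p*)·-33.9622)/1.08=-11.6015; Δ=(-10.1482−-33.9622)/(88.1118−64.2978)=1.0000; B=V−Δ·S=-90.9815
Node (1,1) S=108.7800: V=(p*·22.4858+(1−p*)·-10.1482)/1.08=17.7985; Δ=(22.4858−-10.1482)/(120.7458−88.1118)=1.0000; B=V−Δ·S=-90.9815
Node (0,0) S=98.0000: V=(p*·17.7985+(1−p*)·-11.6015)/1.08=13.7579; Δ=(17.7985−-11.6015)/(108.7800−79.3800)=1.0000; B=V−Δ·S=-84.2421
The time-0 hedge costs 13.7579, which is the no-arbitrage price.

(0,0): Delta=1.0000 Bond=-84.2421
(1,0): Delta=1.0000 Bond=-90.9815
(1,1): Delta=1.0000 Bond=-90.9815
V0=13.7579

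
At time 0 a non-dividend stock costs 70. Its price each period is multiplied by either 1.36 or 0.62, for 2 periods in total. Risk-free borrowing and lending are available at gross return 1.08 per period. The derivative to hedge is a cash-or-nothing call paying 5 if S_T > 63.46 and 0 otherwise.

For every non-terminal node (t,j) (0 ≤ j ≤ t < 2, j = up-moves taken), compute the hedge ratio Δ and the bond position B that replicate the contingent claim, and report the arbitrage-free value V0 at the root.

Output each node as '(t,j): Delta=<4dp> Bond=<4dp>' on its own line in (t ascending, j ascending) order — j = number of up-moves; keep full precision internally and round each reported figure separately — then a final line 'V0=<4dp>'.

(0,0): Delta=0.0556 Bond=-2.2326
(1,0): Delta=0.0000 Bond=0.0000
(1,1): Delta=0.0710 Bond=-3.8789
V0=1.6564

No-arbitrage ⇒ martingale measure with p* = (R−d)/(u−d) = 0.6216.
At expiry t=2: V(2,0)=0.0000, V(2,1)=0.0000, V(2,2)=5.0000
(1,0): S=43.4000. Δ = (V_up−V_dn)/(S_up−S_dn) = (0.0000−0.0000)/(59.0240−26.9080) = 0.0000. V = [p*·0.0000 + (1−p*)·0.0000]/1.08 = 0.0000. B = V − Δ·S = 0.0000.
(1,1): S=95.2000. Δ = (V_up−V_dn)/(S_up−S_dn) = (5.0000−0.0000)/(129.4720−59.0240) = 0.0710. V = [p*·5.0000 + (1−p*)·0.0000]/1.08 = 2.8779. B = V − Δ·S = -3.8789.
(0,0): S=70.0000. Δ = (V_up−V_dn)/(S_up−S_dn) = (2.8779−0.0000)/(95.2000−43.4000) = 0.0556. V = [p*·2.8779 + (1−p*)·0.0000]/1.08 = 1.6564. B = V − Δ·S = -2.2326.
Self-financing check: at every node Δ·S+B equals the discounted successor values.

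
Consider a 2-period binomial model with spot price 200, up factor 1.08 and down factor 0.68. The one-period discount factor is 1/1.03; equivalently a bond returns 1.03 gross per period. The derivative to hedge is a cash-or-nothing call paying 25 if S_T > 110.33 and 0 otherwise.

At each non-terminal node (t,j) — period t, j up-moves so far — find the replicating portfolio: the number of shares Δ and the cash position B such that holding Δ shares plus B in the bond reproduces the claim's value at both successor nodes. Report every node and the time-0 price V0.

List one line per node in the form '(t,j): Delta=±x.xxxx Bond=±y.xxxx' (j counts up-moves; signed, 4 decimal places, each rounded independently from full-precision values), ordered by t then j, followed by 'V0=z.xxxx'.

(0,0): Delta=0.0379 Bond=15.6117
(1,0): Delta=0.4596 Bond=-41.2621
(1,1): Delta=0.0000 Bond=24.2718
V0=23.1967

Under the risk-neutral measure, an up-move has probability p* = (R−d)/(u−d) = 0.8750 and values discount at R = 1.03.
Terminal payoffs: V(2,0)=0.0000, V(2,1)=25.0000, V(2,2)=25.0000
Node (1,0) S=136.0000: V=(p*·25.0000+(1−p*)·0.0000)/1.03=21.2379; Δ=(25.0000−0.0000)/(146.8800−92.4800)=0.4596; B=V−Δ·S=-41.2621
Node (1,1) S=216.0000: V=(p*·25.0000+(1−p*)·25.0000)/1.03=24.2718; Δ=(25.0000−25.0000)/(233.2800−146.8800)=0.0000; B=V−Δ·S=24.2718
Node (0,0) S=200.0000: V=(p*·24.2718+(1−p*)·21.2379)/1.03=23.1967; Δ=(24.2718−21.2379)/(216.0000−136.0000)=0.0379; B=V−Δ·S=15.6117
Self-financing check: at every node Δ·S+B equals the discounted successor values.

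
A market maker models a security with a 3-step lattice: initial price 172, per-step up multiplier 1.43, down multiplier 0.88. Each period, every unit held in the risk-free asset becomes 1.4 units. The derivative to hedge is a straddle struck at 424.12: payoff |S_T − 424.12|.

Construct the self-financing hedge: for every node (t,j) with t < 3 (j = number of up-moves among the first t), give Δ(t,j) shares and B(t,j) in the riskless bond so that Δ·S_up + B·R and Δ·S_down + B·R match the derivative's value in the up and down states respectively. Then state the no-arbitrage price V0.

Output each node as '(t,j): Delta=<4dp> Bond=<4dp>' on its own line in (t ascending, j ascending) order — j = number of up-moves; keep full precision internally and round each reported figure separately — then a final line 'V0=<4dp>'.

Under the risk-neutral measure, an up-move has probability p* = (R−d)/(u−d) = 0.9455 and values discount at R = 1.4.
Payoff layer (t=3): V(3,0)=306.9068, V(3,1)=233.6486, V(3,2)=114.6039, V(3,3)=78.8436
Node (2,0) S=133.1968: V=(p*·233.6486+(1−p*)·306.9068)/1.4=169.7461; Δ=(233.6486−306.9068)/(190.4714−117.2132)=-1.0000; B=V−Δ·S=302.9429
Node (2,1) S=216.4448: V=(p*·114.6039+(1−p*)·233.6486)/1.4=86.4981; Δ=(114.6039−233.6486)/(309.5161−190.4714)=-1.0000; B=V−Δ·S=302.9429
Node (2,2) S=351.7228: V=(p*·78.8436+(1−p*)·114.6039)/1.4=57.7101; Δ=(78.8436−114.6039)/(502.9636−309.5161)=-0.1849; B=V−Δ·S=122.7289
Node (1,0) S=151.3600: V=(p*·86.4981+(1−p*)·169.7461)/1.4=65.0278; Δ=(86.4981−169.7461)/(216.4448−133.1968)=-1.0000; B=V−Δ·S=216.3878
Node (1,1) S=245.9600: V=(p*·57.7101+(1−p*)·86.4981)/1.4=42.3431; Δ=(57.7101−86.4981)/(351.7228−216.4448)=-0.2128; B=V−Δ·S=94.6848
Node (0,0) S=172.0000: V=(p*·42.3431+(1−p*)·65.0278)/1.4=31.1289; Δ=(42.3431−65.0278)/(245.9600−151.3600)=-0.2398; B=V−Δ·S=72.3737
Check: Δ(0,0)·S0 + B(0,0) = 31.1289 = V0.

(0,0): Delta=-0.2398 Bond=72.3737
(1,0): Delta=-1.0000 Bond=216.3878
(1,1): Delta=-0.2128 Bond=94.6848
(2,0): Delta=-1.0000 Bond=302.9429
(2,1): Delta=-1.0000 Bond=302.9429
(2,2): Delta=-0.1849 Bond=122.7289
V0=31.1289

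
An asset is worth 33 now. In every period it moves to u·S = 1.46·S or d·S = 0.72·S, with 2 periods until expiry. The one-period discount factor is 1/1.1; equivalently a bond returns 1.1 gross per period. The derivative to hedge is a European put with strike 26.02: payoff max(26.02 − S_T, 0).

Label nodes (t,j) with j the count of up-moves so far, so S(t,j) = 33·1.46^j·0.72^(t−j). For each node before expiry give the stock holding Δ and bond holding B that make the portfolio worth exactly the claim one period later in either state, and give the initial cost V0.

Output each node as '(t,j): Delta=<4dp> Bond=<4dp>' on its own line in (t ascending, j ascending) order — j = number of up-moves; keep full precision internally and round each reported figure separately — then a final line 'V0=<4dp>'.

(0,0): Delta=-0.1614 Bond=7.0700
(1,0): Delta=-0.5069 Bond=15.9861
(1,1): Delta=0.0000 Bond=0.0000
V0=1.7433

The replicating-portfolio and risk-neutral prices coincide; use p* = (1.1−0.72)/(1.46−0.72) = 0.5135 for the latter.
Terminal payoffs: V(2,0)=8.9128, V(2,1)=0.0000, V(2,2)=0.0000
  t=1,j=0: stock 23.7600 → up 34.6896 (V=0.0000), down 17.1072 (V=8.9128). Price 3.9418; hedge Δ=-0.5069, bond B=15.9861.
  t=1,j=1: stock 48.1800 → up 70.3428 (V=0.0000), down 34.6896 (V=0.0000). Price 0.0000; hedge Δ=0.0000, bond B=0.0000.
  t=0,j=0: stock 33.0000 → up 48.1800 (V=0.0000), down 23.7600 (V=3.9418). Price 1.7433; hedge Δ=-0.1614, bond B=7.0700.
The time-0 hedge costs 1.7433, which is the no-arbitrage price.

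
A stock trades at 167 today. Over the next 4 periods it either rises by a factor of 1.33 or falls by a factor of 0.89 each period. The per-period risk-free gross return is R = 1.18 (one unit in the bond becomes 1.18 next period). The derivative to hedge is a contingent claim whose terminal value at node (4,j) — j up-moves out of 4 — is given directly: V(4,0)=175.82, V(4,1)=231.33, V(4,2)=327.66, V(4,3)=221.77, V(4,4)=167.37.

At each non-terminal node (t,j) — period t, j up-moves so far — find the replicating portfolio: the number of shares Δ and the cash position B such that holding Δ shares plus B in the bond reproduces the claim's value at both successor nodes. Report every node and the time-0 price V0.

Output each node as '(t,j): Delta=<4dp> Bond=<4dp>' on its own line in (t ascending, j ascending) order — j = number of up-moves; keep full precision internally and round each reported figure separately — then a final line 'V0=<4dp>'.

(0,0): Delta=-0.3171 Bond=178.7869
(1,0): Delta=0.0411 Bond=157.7308
(1,1): Delta=-0.4411 Bond=238.5053
(2,0): Delta=1.2000 Bond=32.8246
(2,1): Delta=-0.3600 Bond=265.4142
(2,2): Delta=-0.4691 Bond=289.7235
(3,0): Delta=1.0716 Bond=53.8461
(3,1): Delta=1.2444 Bond=30.9158
(3,2): Delta=-0.9154 Bond=459.1920
(3,3): Delta=-0.3147 Bond=281.1918
V0=125.8308

Risk-neutral probability p* = (R−d)/(u−d) = (1.18−0.89)/(1.33−0.89) = 0.6591.
At expiry t=4: V(4,0)=175.8200, V(4,1)=231.3300, V(4,2)=327.6600, V(4,3)=221.7700, V(4,4)=167.3700
(3,0): S=117.7298. Δ = (V_up−V_dn)/(S_up−S_dn) = (231.3300−175.8200)/(156.5807−104.7795) = 1.0716. V = [p*·231.3300 + (1−p*)·175.8200]/1.18 = 180.0052. B = V − Δ·S = 53.8461.
(3,1): S=175.9333. Δ = (V_up−V_dn)/(S_up−S_dn) = (327.6600−231.3300)/(233.9913−156.5807) = 1.2444. V = [p*·327.6600 + (1−p*)·231.3300]/1.18 = 249.8477. B = V − Δ·S = 30.9158.
(3,2): S=262.9116. Δ = (V_up−V_dn)/(S_up−S_dn) = (221.7700−327.6600)/(349.6724−233.9913) = -0.9154. V = [p*·221.7700 + (1−p*)·327.6600]/1.18 = 218.5329. B = V − Δ·S = 459.1920.
(3,3): S=392.8904. Δ = (V_up−V_dn)/(S_up−S_dn) = (167.3700−221.7700)/(522.5442−349.6724) = -0.3147. V = [p*·167.3700 + (1−p*)·221.7700]/1.18 = 157.5555. B = V − Δ·S = 281.1918.
(2,0): S=132.2807. Δ = (V_up−V_dn)/(S_up−S_dn) = (249.8477−180.0052)/(175.9333−117.7298) = 1.2000. V = [p*·249.8477 + (1−p*)·180.0052]/1.18 = 191.5574. B = V − Δ·S = 32.8246.
(2,1): S=197.6779. Δ = (V_up−V_dn)/(S_up−S_dn) = (218.5329−249.8477)/(262.9116−175.9333) = -0.3600. V = [p*·218.5329 + (1−p*)·249.8477]/1.18 = 194.2444. B = V − Δ·S = 265.4142.
(2,2): S=295.4063. Δ = (V_up−V_dn)/(S_up−S_dn) = (157.5555−218.5329)/(392.8904−262.9116) = -0.4691. V = [p*·157.5555 + (1−p*)·218.5329]/1.18 = 151.1383. B = V − Δ·S = 289.7235.
(1,0): S=148.6300. Δ = (V_up−V_dn)/(S_up−S_dn) = (194.2444−191.5574)/(197.6779−132.2807) = 0.0411. V = [p*·194.2444 + (1−p*)·191.5574]/1.18 = 163.8376. B = V − Δ·S = 157.7308.
(1,1): S=222.1100. Δ = (V_up−V_dn)/(S_up−S_dn) = (151.1383−194.2444)/(295.4063−197.6779) = -0.4411. V = [p*·151.1383 + (1−p*)·194.2444]/1.18 = 140.5369. B = V − Δ·S = 238.5053.
(0,0): S=167.0000. Δ = (V_up−V_dn)/(S_up−S_dn) = (140.5369−163.8376)/(222.1100−148.6300) = -0.3171. V = [p*·140.5369 + (1−p*)·163.8376]/1.18 = 125.8308. B = V − Δ·S = 178.7869.
Check: Δ(0,0)·S0 + B(0,0) = 125.8308 = V0.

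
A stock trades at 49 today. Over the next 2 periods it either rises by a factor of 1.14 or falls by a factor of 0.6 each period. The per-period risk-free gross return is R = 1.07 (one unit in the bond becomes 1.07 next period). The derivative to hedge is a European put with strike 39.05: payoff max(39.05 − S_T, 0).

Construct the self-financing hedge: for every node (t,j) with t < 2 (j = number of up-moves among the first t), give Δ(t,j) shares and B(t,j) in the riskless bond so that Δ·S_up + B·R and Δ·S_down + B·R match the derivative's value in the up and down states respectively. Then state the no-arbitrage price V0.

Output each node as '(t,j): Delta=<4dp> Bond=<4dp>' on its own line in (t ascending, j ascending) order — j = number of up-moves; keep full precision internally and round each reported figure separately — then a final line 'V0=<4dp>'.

(0,0): Delta=-0.2428 Bond=13.3029
(1,0): Delta=-1.0000 Bond=36.4953
(1,1): Delta=-0.1835 Bond=10.9186
V0=1.4049

Under the risk-neutral measure, an up-move has probability p* = (R−d)/(u−d) = 0.8704 and values discount at R = 1.07.
Payoff layer (t=2): V(2,0)=21.4100, V(2,1)=5.5340, V(2,2)=0.0000
Node (1,0) S=29.4000: V=(p*·5.5340+(1−p*)·21.4100)/1.07=7.0953; Δ=(5.5340−21.4100)/(33.5160−17.6400)=-1.0000; B=V−Δ·S=36.4953
Node (1,1) S=55.8600: V=(p*·0.0000+(1−p*)·5.5340)/1.07=0.6704; Δ=(0.0000−5.5340)/(63.6804−33.5160)=-0.1835; B=V−Δ·S=10.9186
Node (0,0) S=49.0000: V=(p*·0.6704+(1−p*)·7.0953)/1.07=1.4049; Δ=(0.6704−7.0953)/(55.8600−29.4000)=-0.2428; B=V−Δ·S=13.3029
Self-financing check: at every node Δ·S+B equals the discounted successor values.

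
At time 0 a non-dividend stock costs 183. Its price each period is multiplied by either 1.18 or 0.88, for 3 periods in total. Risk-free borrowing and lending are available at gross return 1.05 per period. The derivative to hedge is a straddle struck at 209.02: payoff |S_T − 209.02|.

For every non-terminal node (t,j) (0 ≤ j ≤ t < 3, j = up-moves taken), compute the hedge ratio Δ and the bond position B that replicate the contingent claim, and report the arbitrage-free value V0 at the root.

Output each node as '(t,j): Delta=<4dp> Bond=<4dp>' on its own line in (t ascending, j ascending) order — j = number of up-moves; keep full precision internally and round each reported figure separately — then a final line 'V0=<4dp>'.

(0,0): Delta=0.0580 Bond=26.7391
(1,0): Delta=-0.6601 Bond=143.7172
(1,1): Delta=0.4675 Bond=-60.3554
(2,0): Delta=-1.0000 Bond=199.0667
(2,1): Delta=-0.4663 Bond=114.0721
(2,2): Delta=1.0000 Bond=-199.0667
V0=37.3442

Under the risk-neutral measure, an up-move has probability p* = (R−d)/(u−d) = 0.5667 and values discount at R = 1.05.
Terminal payoffs: V(3,0)=84.3106, V(3,1)=41.7961, V(3,2)=15.2121, V(3,3)=91.6549
  t=2,j=0: stock 141.7152 → up 167.2239 (V=41.7961), down 124.7094 (V=84.3106). Price 57.3515; hedge Δ=-1.0000, bond B=199.0667.
  t=2,j=1: stock 190.0272 → up 224.2321 (V=15.2121), down 167.2239 (V=41.7961). Price 25.4589; hedge Δ=-0.4663, bond B=114.0721.
  t=2,j=2: stock 254.8092 → up 300.6749 (V=91.6549), down 224.2321 (V=15.2121). Price 55.7425; hedge Δ=1.0000, bond B=-199.0667.
  t=1,j=0: stock 161.0400 → up 190.0272 (V=25.4589), down 141.7152 (V=57.3515). Price 37.4086; hedge Δ=-0.6601, bond B=143.7172.
  t=1,j=1: stock 215.9400 → up 254.8092 (V=55.7425), down 190.0272 (V=25.4589). Price 40.5901; hedge Δ=0.4675, bond B=-60.3554.
  t=0,j=0: stock 183.0000 → up 215.9400 (V=40.5901), down 161.0400 (V=37.4086). Price 37.3442; hedge Δ=0.0580, bond B=26.7391.
The time-0 hedge costs 37.3442, which is the no-arbitrage price.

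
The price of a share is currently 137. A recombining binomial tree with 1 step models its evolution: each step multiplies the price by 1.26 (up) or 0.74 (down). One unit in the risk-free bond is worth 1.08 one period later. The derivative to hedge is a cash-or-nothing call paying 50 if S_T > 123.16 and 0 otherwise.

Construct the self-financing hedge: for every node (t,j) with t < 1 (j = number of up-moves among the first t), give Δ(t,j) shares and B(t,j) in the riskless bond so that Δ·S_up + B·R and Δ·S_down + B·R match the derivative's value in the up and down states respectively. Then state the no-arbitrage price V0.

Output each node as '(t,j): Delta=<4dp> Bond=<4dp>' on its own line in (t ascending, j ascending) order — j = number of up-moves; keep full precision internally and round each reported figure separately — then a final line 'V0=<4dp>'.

The replicating-portfolio and risk-neutral prices coincide; use p* = (1.08−0.74)/(1.26−0.74) = 0.6538 for the latter.
Terminal values V(1,·): V(1,0)=0.0000, V(1,1)=50.0000
  t=0,j=0: stock 137.0000 → up 172.6200 (V=50.0000), down 101.3800 (V=0.0000). Price 30.2707; hedge Δ=0.7019, bond B=-65.8832.
The time-0 hedge costs 30.2707, which is the no-arbitrage price.

(0,0): Delta=0.7019 Bond=-65.8832
V0=30.2707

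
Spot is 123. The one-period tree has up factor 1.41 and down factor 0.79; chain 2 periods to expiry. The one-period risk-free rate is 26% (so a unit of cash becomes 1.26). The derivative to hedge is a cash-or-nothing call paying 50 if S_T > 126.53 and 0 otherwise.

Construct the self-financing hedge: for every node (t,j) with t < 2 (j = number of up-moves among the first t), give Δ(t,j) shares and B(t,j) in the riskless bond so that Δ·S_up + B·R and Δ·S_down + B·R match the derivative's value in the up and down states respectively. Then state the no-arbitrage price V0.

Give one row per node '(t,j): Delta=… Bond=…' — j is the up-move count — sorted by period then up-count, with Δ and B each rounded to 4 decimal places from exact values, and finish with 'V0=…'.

(0,0): Delta=0.1259 Bond=14.1658
(1,0): Delta=0.8299 Bond=-50.5632
(1,1): Delta=0.0000 Bond=39.6825
V0=29.6506

The replicating-portfolio and risk-neutral prices coincide; use p* = (1.26−0.79)/(1.41−0.79) = 0.7581 for the latter.
Terminal values V(2,·): V(2,0)=0.0000, V(2,1)=50.0000, V(2,2)=50.0000
Node (1,0) S=97.1700: V=(p*·50.0000+(1−p*)·0.0000)/1.26=30.0819; Δ=(50.0000−0.0000)/(137.0097−76.7643)=0.8299; B=V−Δ·S=-50.5632
Node (1,1) S=173.4300: V=(p*·50.0000+(1−p*)·50.0000)/1.26=39.6825; Δ=(50.0000−50.0000)/(244.5363−137.0097)=0.0000; B=V−Δ·S=39.6825
Node (0,0) S=123.0000: V=(p*·39.6825+(1−p*)·30.0819)/1.26=29.6506; Δ=(39.6825−30.0819)/(173.4300−97.1700)=0.1259; B=V−Δ·S=14.1658
The time-0 hedge costs 29.6506, which is the no-arbitrage price.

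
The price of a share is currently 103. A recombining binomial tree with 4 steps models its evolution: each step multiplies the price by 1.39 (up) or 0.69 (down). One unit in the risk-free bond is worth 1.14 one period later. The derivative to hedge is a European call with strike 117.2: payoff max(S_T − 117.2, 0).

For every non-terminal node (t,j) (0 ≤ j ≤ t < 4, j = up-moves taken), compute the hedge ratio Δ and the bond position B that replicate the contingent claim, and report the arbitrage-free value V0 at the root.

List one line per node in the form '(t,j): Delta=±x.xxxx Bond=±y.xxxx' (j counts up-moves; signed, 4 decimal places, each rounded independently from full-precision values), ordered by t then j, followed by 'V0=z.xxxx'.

(0,0): Delta=0.7869 Bond=-37.4723
(1,0): Delta=0.4709 Bond=-20.2553
(1,1): Delta=0.8741 Bond=-55.1979
(2,0): Delta=0.0000 Bond=0.0000
(2,1): Delta=0.6007 Bond=-35.9193
(2,2): Delta=0.9495 Bond=-77.9291
(3,0): Delta=0.0000 Bond=0.0000
(3,1): Delta=0.0000 Bond=0.0000
(3,2): Delta=0.7664 Bond=-63.6970
(3,3): Delta=1.0000 Bond=-102.8070
V0=43.5833

Since d<R<u, set p* = (R−d)/(u−d) = 0.6429; price each node as the discounted p*-expectation of its children.
Terminal values V(4,·): V(4,0)=0.0000, V(4,1)=0.0000, V(4,2)=0.0000, V(4,3)=73.6669, V(4,4)=267.3001
(3,0): S=33.8364. Δ = (V_up−V_dn)/(S_up−S_dn) = (0.0000−0.0000)/(47.0326−23.3471) = 0.0000. V = [p*·0.0000 + (1−p*)·0.0000]/1.14 = 0.0000. B = V − Δ·S = 0.0000.
(3,1): S=68.1632. Δ = (V_up−V_dn)/(S_up−S_dn) = (0.0000−0.0000)/(94.7469−47.0326) = 0.0000. V = [p*·0.0000 + (1−p*)·0.0000]/1.14 = 0.0000. B = V − Δ·S = 0.0000.
(3,2): S=137.3143. Δ = (V_up−V_dn)/(S_up−S_dn) = (73.6669−0.0000)/(190.8669−94.7469) = 0.7664. V = [p*·73.6669 + (1−p*)·0.0000]/1.14 = 41.5415. B = V − Δ·S = -63.6970.
(3,3): S=276.6188. Δ = (V_up−V_dn)/(S_up−S_dn) = (267.3001−73.6669)/(384.5001−190.8669) = 1.0000. V = [p*·267.3001 + (1−p*)·73.6669]/1.14 = 173.8117. B = V − Δ·S = -102.8070.
(2,0): S=49.0383. Δ = (V_up−V_dn)/(S_up−S_dn) = (0.0000−0.0000)/(68.1632−33.8364) = 0.0000. V = [p*·0.0000 + (1−p*)·0.0000]/1.14 = 0.0000. B = V − Δ·S = 0.0000.
(2,1): S=98.7873. Δ = (V_up−V_dn)/(S_up−S_dn) = (41.5415−0.0000)/(137.3143−68.1632) = 0.6007. V = [p*·41.5415 + (1−p*)·0.0000]/1.14 = 23.4257. B = V − Δ·S = -35.9193.
(2,2): S=199.0063. Δ = (V_up−V_dn)/(S_up−S_dn) = (173.8117−41.5415)/(276.6188−137.3143) = 0.9495. V = [p*·173.8117 + (1−p*)·41.5415]/1.14 = 111.0284. B = V − Δ·S = -77.9291.
(1,0): S=71.0700. Δ = (V_up−V_dn)/(S_up−S_dn) = (23.4257−0.0000)/(98.7873−49.0383) = 0.4709. V = [p*·23.4257 + (1−p*)·0.0000]/1.14 = 13.2100. B = V − Δ·S = -20.2553.
(1,1): S=143.1700. Δ = (V_up−V_dn)/(S_up−S_dn) = (111.0284−23.4257)/(199.0063−98.7873) = 0.8741. V = [p*·111.0284 + (1−p*)·23.4257]/1.14 = 69.9489. B = V − Δ·S = -55.1979.
(0,0): S=103.0000. Δ = (V_up−V_dn)/(S_up−S_dn) = (69.9489−13.2100)/(143.1700−71.0700) = 0.7869. V = [p*·69.9489 + (1−p*)·13.2100]/1.14 = 43.5833. B = V − Δ·S = -37.4723.
Check: Δ(0,0)·S0 + B(0,0) = 43.5833 = V0.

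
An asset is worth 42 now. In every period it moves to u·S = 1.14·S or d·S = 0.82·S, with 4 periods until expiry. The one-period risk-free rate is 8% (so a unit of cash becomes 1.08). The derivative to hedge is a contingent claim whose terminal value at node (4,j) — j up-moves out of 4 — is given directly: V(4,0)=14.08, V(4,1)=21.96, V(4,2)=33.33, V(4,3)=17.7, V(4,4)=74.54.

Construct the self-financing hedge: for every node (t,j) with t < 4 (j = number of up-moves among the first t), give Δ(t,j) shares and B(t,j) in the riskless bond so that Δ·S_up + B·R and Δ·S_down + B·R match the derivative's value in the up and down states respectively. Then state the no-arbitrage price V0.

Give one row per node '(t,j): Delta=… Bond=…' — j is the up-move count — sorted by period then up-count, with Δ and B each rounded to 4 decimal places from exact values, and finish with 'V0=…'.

No-arbitrage ⇒ martingale measure with p* = (R−d)/(u−d) = 0.8125.
At expiry t=4: V(4,0)=14.0800, V(4,1)=21.9600, V(4,2)=33.3300, V(4,3)=17.7000, V(4,4)=74.5400
(3,0): S=23.1575. Δ = (V_up−V_dn)/(S_up−S_dn) = (21.9600−14.0800)/(26.3995−18.9891) = 1.0634. V = [p*·21.9600 + (1−p*)·14.0800]/1.08 = 18.9653. B = V − Δ·S = -5.6597.
(3,1): S=32.1945. Δ = (V_up−V_dn)/(S_up−S_dn) = (33.3300−21.9600)/(36.7017−26.3995) = 1.1036. V = [p*·33.3300 + (1−p*)·21.9600]/1.08 = 28.8872. B = V − Δ·S = -6.6441.
(3,2): S=44.7582. Δ = (V_up−V_dn)/(S_up−S_dn) = (17.7000−33.3300)/(51.0244−36.7017) = -1.0913. V = [p*·17.7000 + (1−p*)·33.3300]/1.08 = 19.1024. B = V − Δ·S = 67.9462.
(3,3): S=62.2248. Δ = (V_up−V_dn)/(S_up−S_dn) = (74.5400−17.7000)/(70.9363−51.0244) = 2.8546. V = [p*·74.5400 + (1−p*)·17.7000]/1.08 = 59.1505. B = V − Δ·S = -118.4745.
(2,0): S=28.2408. Δ = (V_up−V_dn)/(S_up−S_dn) = (28.8872−18.9653)/(32.1945−23.1575) = 1.0979. V = [p*·28.8872 + (1−p*)·18.9653]/1.08 = 25.0248. B = V − Δ·S = -5.9810.
(2,1): S=39.2616. Δ = (V_up−V_dn)/(S_up−S_dn) = (19.1024−28.8872)/(44.7582−32.1945) = -0.7788. V = [p*·19.1024 + (1−p*)·28.8872]/1.08 = 19.3862. B = V − Δ·S = 49.9634.
(2,2): S=54.5832. Δ = (V_up−V_dn)/(S_up−S_dn) = (59.1505−19.1024)/(62.2248−44.7582) = 2.2928. V = [p*·59.1505 + (1−p*)·19.1024]/1.08 = 47.8162. B = V − Δ·S = -77.3339.
(1,0): S=34.4400. Δ = (V_up−V_dn)/(S_up−S_dn) = (19.3862−25.0248)/(39.2616−28.2408) = -0.5116. V = [p*·19.3862 + (1−p*)·25.0248]/1.08 = 18.9291. B = V − Δ·S = 36.5499.
(1,1): S=47.8800. Δ = (V_up−V_dn)/(S_up−S_dn) = (47.8162−19.3862)/(54.5832−39.2616) = 1.8555. V = [p*·47.8162 + (1−p*)·19.3862]/1.08 = 39.3385. B = V − Δ·S = -49.5053.
(0,0): S=42.0000. Δ = (V_up−V_dn)/(S_up−S_dn) = (39.3385−18.9291)/(47.8800−34.4400) = 1.5186. V = [p*·39.3385 + (1−p*)·18.9291]/1.08 = 32.8812. B = V − Δ·S = -30.8981.
Check: Δ(0,0)·S0 + B(0,0) = 32.8812 = V0.

(0,0): Delta=1.5186 Bond=-30.8981
(1,0): Delta=-0.5116 Bond=36.5499
(1,1): Delta=1.8555 Bond=-49.5053
(2,0): Delta=1.0979 Bond=-5.9810
(2,1): Delta=-0.7788 Bond=49.9634
(2,2): Delta=2.2928 Bond=-77.3339
(3,0): Delta=1.0634 Bond=-5.6597
(3,1): Delta=1.1036 Bond=-6.6441
(3,2): Delta=-1.0913 Bond=67.9462
(3,3): Delta=2.8546 Bond=-118.4745
V0=32.8812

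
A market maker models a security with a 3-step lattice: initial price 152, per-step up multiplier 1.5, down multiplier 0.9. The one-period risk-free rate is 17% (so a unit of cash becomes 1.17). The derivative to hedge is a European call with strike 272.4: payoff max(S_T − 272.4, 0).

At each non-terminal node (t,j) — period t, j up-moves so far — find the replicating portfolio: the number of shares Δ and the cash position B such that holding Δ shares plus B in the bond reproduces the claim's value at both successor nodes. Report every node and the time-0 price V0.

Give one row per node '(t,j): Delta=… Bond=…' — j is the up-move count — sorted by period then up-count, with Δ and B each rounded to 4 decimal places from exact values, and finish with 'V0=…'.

Since d<R<u, set p* = (R−d)/(u−d) = 0.4500; price each node as the discounted p*-expectation of its children.
Terminal payoffs: V(3,0)=0.0000, V(3,1)=0.0000, V(3,2)=35.4000, V(3,3)=240.6000
Node (2,0) S=123.1200: V=(p*·0.0000+(1−p*)·0.0000)/1.17=0.0000; Δ=(0.0000−0.0000)/(184.6800−110.8080)=0.0000; B=V−Δ·S=0.0000
Node (2,1) S=205.2000: V=(p*·35.4000+(1−p*)·0.0000)/1.17=13.6154; Δ=(35.4000−0.0000)/(307.8000−184.6800)=0.2875; B=V−Δ·S=-45.3846
Node (2,2) S=342.0000: V=(p*·240.6000+(1−p*)·35.4000)/1.17=109.1795; Δ=(240.6000−35.4000)/(513.0000−307.8000)=1.0000; B=V−Δ·S=-232.8205
Node (1,0) S=136.8000: V=(p*·13.6154+(1−p*)·0.0000)/1.17=5.2367; Δ=(13.6154−0.0000)/(205.2000−123.1200)=0.1659; B=V−Δ·S=-17.4556
Node (1,1) S=228.0000: V=(p*·109.1795+(1−p*)·13.6154)/1.17=48.3925; Δ=(109.1795−13.6154)/(342.0000−205.2000)=0.6986; B=V−Δ·S=-110.8810
Node (0,0) S=152.0000: V=(p*·48.3925+(1−p*)·5.2367)/1.17=21.0742; Δ=(48.3925−5.2367)/(228.0000−136.8000)=0.4732; B=V−Δ·S=-50.8522
Root portfolio cost Δ·152+B reproduces V0=21.0742.

(0,0): Delta=0.4732 Bond=-50.8522
(1,0): Delta=0.1659 Bond=-17.4556
(1,1): Delta=0.6986 Bond=-110.8810
(2,0): Delta=0.0000 Bond=0.0000
(2,1): Delta=0.2875 Bond=-45.3846
(2,2): Delta=1.0000 Bond=-232.8205
V0=21.0742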